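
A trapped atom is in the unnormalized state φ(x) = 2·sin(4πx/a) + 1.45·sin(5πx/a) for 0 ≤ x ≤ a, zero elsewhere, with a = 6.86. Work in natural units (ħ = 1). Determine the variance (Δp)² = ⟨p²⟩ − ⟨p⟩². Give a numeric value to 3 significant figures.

Compute ⟨p⟩ and ⟨p²⟩ separately; (Δp)² = ⟨p²⟩ − ⟨p⟩².
d²/dx² sin(jπx/a) = −(jπ/a)²·sin(jπx/a); on 0 ≤ x ≤ a, ∫sin²(jπx/a) dx = a/2 and ∫sin(jπx/a)·sin(lπx/a) dx = 0 for j ≠ l, so only diagonal terms survive in ∫|φ|² and ∫φ·φ″; ∫φ·φ′ dx = [φ²/2] between the walls = 0.
Normalization: ∫|φ|² dx = 20.932.
⟨p⟩ = 0.0000 and ⟨p²⟩ = 4.0059.
(Δp)² = 4.0059 − (0.0000)² = 4.0059.

4.01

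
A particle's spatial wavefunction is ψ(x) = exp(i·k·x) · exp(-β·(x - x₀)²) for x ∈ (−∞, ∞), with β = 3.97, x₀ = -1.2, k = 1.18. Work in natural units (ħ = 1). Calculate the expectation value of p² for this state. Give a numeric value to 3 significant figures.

p² ψ = −ħ² d²ψ/dx²; ⟨p²⟩ = −ħ² ∫ ψ*·ψ'' dx / ∫|ψ|² dx.
Gaussian moments (u = x − x₀): ∫u^(2j)·e^(−2βu²) du = (2j−1)!!/(4β)^j · √(π/(2β)), odd powers integrate to 0; here √(π/(2β)) = 0.62902. Derivatives: ψ′ = (ik − 2βu)·ψ, ψ″ = ((ik − 2βu)² − 2β)·ψ; the odd-in-u pieces drop out.
State is unnormalized: ∫|ψ|² dx = 0.62902, and ∫ψ*·(−ħ² ψ'') dx = 3.3731, so ⟨p²⟩ = 3.3731 / 0.62902.
⟨p²⟩ = 5.3624.

5.36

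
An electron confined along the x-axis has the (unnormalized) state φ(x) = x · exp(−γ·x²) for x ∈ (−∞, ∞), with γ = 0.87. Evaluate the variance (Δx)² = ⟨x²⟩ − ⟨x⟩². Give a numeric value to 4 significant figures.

Compute ⟨x⟩ and ⟨x²⟩ separately, then (Δx)² = ⟨x²⟩ − ⟨x⟩².
Expand each integrand as polynomial × e^(−2γx²) and use ∫x^(2j)·e^(−2γx²) dx = (2j−1)!!/(4γ)^j · √(π/(2γ)), odd powers → 0; here √(π/(2γ)) = 1.3437.
Normalization: ∫|φ|² dx = 0.38612.
⟨x⟩ = 0.0000 and ⟨x²⟩ = 0.86207.
(Δx)² = 0.86207 − (0.0000)² = 0.86207.

0.8621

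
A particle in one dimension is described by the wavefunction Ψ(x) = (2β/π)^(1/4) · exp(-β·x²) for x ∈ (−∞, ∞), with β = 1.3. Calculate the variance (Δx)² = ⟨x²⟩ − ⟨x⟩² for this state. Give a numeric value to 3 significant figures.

0.192

Compute ⟨x⟩ and ⟨x²⟩ separately, then (Δx)² = ⟨x²⟩ − ⟨x⟩².
Gaussian moments: ∫x^(2j)·e^(−2βx²) dx = (2j−1)!!/(4β)^j · √(π/(2β)), odd powers integrate to 0; here √(π/(2β)) = 1.0992.
⟨x⟩ = 0.0000 and ⟨x²⟩ = 0.19231.
(Δx)² = 0.19231 − (0.0000)² = 0.19231.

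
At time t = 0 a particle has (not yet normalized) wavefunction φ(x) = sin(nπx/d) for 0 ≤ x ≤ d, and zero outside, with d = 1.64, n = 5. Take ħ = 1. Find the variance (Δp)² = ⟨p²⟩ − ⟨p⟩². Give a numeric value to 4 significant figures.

Compute ⟨p⟩ and ⟨p²⟩ separately; (Δp)² = ⟨p²⟩ − ⟨p⟩².
d/dx sin(nπx/d) = (nπ/d)·cos(nπx/d) and d²/dx² sin(nπx/d) = −(nπ/d)²·sin(nπx/d); on 0 ≤ x ≤ d, ∫sin²(nπx/d) dx = d/2 and ∫sin(nπx/d)·cos(nπx/d) dx = 0.
Normalization: ∫|φ|² dx = 0.82000.
⟨p⟩ = 0.0000 and ⟨p²⟩ = 91.739.
(Δp)² = 91.739 − (0.0000)² = 91.739.

91.74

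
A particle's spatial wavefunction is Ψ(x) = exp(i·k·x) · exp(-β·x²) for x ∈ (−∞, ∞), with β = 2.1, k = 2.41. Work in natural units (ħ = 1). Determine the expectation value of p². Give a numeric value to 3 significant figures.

7.91

p² Ψ = −ħ² d²Ψ/dx²; ⟨p²⟩ = −ħ² ∫ Ψ*·Ψ'' dx / ∫|Ψ|² dx.
Gaussian moments: ∫x^(2j)·e^(−2βx²) dx = (2j−1)!!/(4β)^j · √(π/(2β)), odd powers integrate to 0; here √(π/(2β)) = 0.86487. Derivatives: Ψ′ = (ik − 2βx)·Ψ, Ψ″ = ((ik − 2βx)² − 2β)·Ψ; the odd-in-x pieces drop out.
State is unnormalized: ∫|Ψ|² dx = 0.86487, and ∫Ψ*·(−ħ² Ψ'') dx = 6.8395, so ⟨p²⟩ = 6.8395 / 0.86487.
⟨p²⟩ = 7.9081.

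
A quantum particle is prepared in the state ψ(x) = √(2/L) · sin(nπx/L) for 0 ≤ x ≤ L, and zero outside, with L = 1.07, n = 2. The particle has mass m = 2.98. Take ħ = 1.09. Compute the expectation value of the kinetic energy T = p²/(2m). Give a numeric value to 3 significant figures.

T = −(ħ²/2m) d²/dx², so ⟨T⟩ = −(ħ²/2m) ∫ ψ*·ψ'' dx; with m = 2.98.
d/dx sin(nπx/L) = (nπ/L)·cos(nπx/L) and d²/dx² sin(nπx/L) = −(nπ/L)²·sin(nπx/L); on 0 ≤ x ≤ L, ∫sin²(nπx/L) dx = L/2 and ∫sin(nπx/L)·cos(nπx/L) dx = 0.
⟨T⟩ = 6.8738.

6.87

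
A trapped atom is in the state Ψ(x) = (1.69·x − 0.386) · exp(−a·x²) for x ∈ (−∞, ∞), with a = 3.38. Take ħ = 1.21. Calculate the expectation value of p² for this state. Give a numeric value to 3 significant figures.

10.8

p² Ψ = −ħ² d²Ψ/dx²; ⟨p²⟩ = −ħ² ∫ Ψ*·Ψ'' dx / ∫|Ψ|² dx.
Expand each integrand as polynomial × e^(−2ax²) and use ∫x^(2j)·e^(−2ax²) dx = (2j−1)!!/(4a)^j · √(π/(2a)), odd powers → 0; here √(π/(2a)) = 0.68171. Differentiate with the product rule, d/dx e^(−ax²) = −2ax·e^(−ax²).
State is unnormalized: ∫|Ψ|² dx = 0.24558, and ∫Ψ*·(−ħ² Ψ'') dx = 2.6406, so ⟨p²⟩ = 2.6406 / 0.24558.
⟨p²⟩ = 10.752.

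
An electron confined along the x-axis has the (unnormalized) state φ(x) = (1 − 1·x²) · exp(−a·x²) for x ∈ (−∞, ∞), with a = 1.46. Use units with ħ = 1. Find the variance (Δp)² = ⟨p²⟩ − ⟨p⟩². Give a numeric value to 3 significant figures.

Compute ⟨p⟩ and ⟨p²⟩ separately; (Δp)² = ⟨p²⟩ − ⟨p⟩².
Expand each integrand as polynomial × e^(−2ax²) and use ∫x^(2j)·e^(−2ax²) dx = (2j−1)!!/(4a)^j · √(π/(2a)), odd powers → 0; here √(π/(2a)) = 1.0373. Differentiate with the product rule, d/dx e^(−ax²) = −2ax·e^(−ax²).
Normalization: ∫|φ|² dx = 0.77327.
⟨p⟩ = 0.0000 and ⟨p²⟩ = 3.0311.
(Δp)² = 3.0311 − (0.0000)² = 3.0311.

3.03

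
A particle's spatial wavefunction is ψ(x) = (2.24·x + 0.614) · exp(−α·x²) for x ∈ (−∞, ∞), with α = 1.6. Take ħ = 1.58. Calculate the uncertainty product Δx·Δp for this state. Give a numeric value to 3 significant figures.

Δx = √(⟨x²⟩−⟨x⟩²), Δp = √(⟨p²⟩−⟨p⟩²).
Expand each integrand as polynomial × e^(−2αx²) and use ∫x^(2j)·e^(−2αx²) dx = (2j−1)!!/(4α)^j · √(π/(2α)), odd powers → 0; here √(π/(2α)) = 0.99083. Differentiate with the product rule, d/dx e^(−αx²) = −2αx·e^(−αx²).
Normalization: ∫|ψ|² dx = 1.1504.
⟨x⟩ = 0.37020, ⟨x²⟩ = 0.36728 ⇒ Δx = 0.47982.
⟨p⟩ = 0.0000, ⟨p²⟩ = 9.3887 ⇒ Δp = 3.0641.
Δx·Δp = 1.4702.

1.47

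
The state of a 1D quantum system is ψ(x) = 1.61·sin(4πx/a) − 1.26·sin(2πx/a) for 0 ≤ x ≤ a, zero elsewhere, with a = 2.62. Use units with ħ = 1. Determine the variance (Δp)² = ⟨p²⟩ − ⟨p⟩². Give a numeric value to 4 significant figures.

16.45

Compute ⟨p⟩ and ⟨p²⟩ separately; (Δp)² = ⟨p²⟩ − ⟨p⟩².
d²/dx² sin(jπx/a) = −(jπ/a)²·sin(jπx/a); on 0 ≤ x ≤ a, ∫sin²(jπx/a) dx = a/2 and ∫sin(jπx/a)·sin(lπx/a) dx = 0 for j ≠ l, so only diagonal terms survive in ∫|ψ|² and ∫ψ·ψ″; ∫ψ·ψ′ dx = [ψ²/2] between the walls = 0.
Normalization: ∫|ψ|² dx = 5.4754.
⟨p⟩ = 0.0000 and ⟨p²⟩ = 16.451.
(Δp)² = 16.451 − (0.0000)² = 16.451.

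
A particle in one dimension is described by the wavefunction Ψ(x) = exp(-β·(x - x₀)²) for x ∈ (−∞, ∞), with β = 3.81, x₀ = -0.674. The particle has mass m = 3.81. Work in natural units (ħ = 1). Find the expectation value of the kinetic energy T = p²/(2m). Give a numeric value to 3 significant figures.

0.500

T = −(ħ²/2m) d²/dx², so ⟨T⟩ = −(ħ²/2m) ∫ Ψ*·Ψ'' dx / ∫|Ψ|² dx; with m = 3.81.
Gaussian moments (u = x − x₀): ∫u^(2j)·e^(−2βu²) du = (2j−1)!!/(4β)^j · √(π/(2β)), odd powers integrate to 0; here √(π/(2β)) = 0.64209. Derivatives: d/dx e^(−βu²) = −2βu·e^(−βu²), d²/dx² e^(−βu²) = (4β²u² − 2β)·e^(−βu²).
State is unnormalized: ∫|Ψ|² dx = 0.64209, and ∫Ψ*·(−ħ²/2m · Ψ'') dx = 0.32105, so ⟨T⟩ = 0.32105 / 0.64209.
⟨T⟩ = 0.50000.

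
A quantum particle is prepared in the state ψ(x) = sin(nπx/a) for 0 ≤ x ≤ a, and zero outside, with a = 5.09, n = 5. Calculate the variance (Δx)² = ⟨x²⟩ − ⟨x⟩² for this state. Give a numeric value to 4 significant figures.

Compute ⟨x⟩ and ⟨x²⟩ separately, then (Δx)² = ⟨x²⟩ − ⟨x⟩².
With sin²θ = (1 − cos2θ)/2 on 0 ≤ x ≤ a: ∫sin²(nπx/a) dx = a/2, ∫x·sin²(nπx/a) dx = a²/4, ∫x²·sin²(nπx/a) dx = a³·(1/6 − 1/(4n²π²)); higher powers xᵏ the same way, integrating xᵏ·cos(2nπx/a) by parts.
Normalization: ∫|ψ|² dx = 2.5450.
⟨x⟩ = 2.5450 and ⟨x²⟩ = 8.5835.
(Δx)² = 8.5835 − (2.5450)² = 2.1065.

2.107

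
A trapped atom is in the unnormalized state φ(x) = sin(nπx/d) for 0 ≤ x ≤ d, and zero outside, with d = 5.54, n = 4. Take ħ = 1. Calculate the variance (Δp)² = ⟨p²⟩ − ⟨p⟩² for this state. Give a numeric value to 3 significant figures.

Compute ⟨p⟩ and ⟨p²⟩ separately; (Δp)² = ⟨p²⟩ − ⟨p⟩².
d/dx sin(nπx/d) = (nπ/d)·cos(nπx/d) and d²/dx² sin(nπx/d) = −(nπ/d)²·sin(nπx/d); on 0 ≤ x ≤ d, ∫sin²(nπx/d) dx = d/2 and ∫sin(nπx/d)·cos(nπx/d) dx = 0.
Normalization: ∫|φ|² dx = 2.7700.
⟨p⟩ = 0.0000 and ⟨p²⟩ = 5.1452.
(Δp)² = 5.1452 − (0.0000)² = 5.1452.

5.15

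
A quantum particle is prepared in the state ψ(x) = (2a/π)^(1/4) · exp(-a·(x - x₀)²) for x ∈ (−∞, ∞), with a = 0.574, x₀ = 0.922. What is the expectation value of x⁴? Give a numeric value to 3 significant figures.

3.51

⟨x⁴⟩ = ∫ x⁴·|ψ|² dx (integrals over the domain).
Gaussian moments (u = x − x₀): ∫u^(2j)·e^(−2au²) du = (2j−1)!!/(4a)^j · √(π/(2a)), odd powers integrate to 0; here √(π/(2a)) = 1.6543.
⟨x⁴⟩ = 3.5132.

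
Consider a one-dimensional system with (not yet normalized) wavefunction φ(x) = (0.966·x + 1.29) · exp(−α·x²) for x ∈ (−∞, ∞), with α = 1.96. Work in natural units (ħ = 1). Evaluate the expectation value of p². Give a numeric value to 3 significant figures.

2.22

p² φ = −ħ² d²φ/dx²; ⟨p²⟩ = −ħ² ∫ φ*·φ'' dx / ∫|φ|² dx.
Expand each integrand as polynomial × e^(−2αx²) and use ∫x^(2j)·e^(−2αx²) dx = (2j−1)!!/(4α)^j · √(π/(2α)), odd powers → 0; here √(π/(2α)) = 0.89522. Differentiate with the product rule, d/dx e^(−αx²) = −2αx·e^(−αx²).
State is unnormalized: ∫|φ|² dx = 1.5963, and ∫φ*·(−ħ² φ'') dx = 3.5464, so ⟨p²⟩ = 3.5464 / 1.5963.
⟨p²⟩ = 2.2217.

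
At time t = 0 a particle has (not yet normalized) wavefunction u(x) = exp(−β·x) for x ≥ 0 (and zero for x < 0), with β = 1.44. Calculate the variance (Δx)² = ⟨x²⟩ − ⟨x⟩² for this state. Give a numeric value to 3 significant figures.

Compute ⟨x⟩ and ⟨x²⟩ separately, then (Δx)² = ⟨x²⟩ − ⟨x⟩².
Every integrand reduces to terms xʲ·e^(−2βx) on [0, ∞); use ∫₀^∞ xʲ·e^(−2βx) dx = j!/(2β)^(j+1).
Normalization: ∫|u|² dx = 0.34722.
⟨x⟩ = 0.34722 and ⟨x²⟩ = 0.24113.
(Δx)² = 0.24113 − (0.34722)² = 0.12056.

0.121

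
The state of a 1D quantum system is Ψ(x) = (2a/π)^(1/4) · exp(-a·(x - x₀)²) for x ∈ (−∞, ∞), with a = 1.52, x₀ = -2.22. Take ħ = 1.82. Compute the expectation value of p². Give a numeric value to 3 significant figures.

p² Ψ = −ħ² d²Ψ/dx²; ⟨p²⟩ = −ħ² ∫ Ψ*·Ψ'' dx.
Gaussian moments (u = x − x₀): ∫u^(2j)·e^(−2au²) du = (2j−1)!!/(4a)^j · √(π/(2a)), odd powers integrate to 0; here √(π/(2a)) = 1.0166. Derivatives: d/dx e^(−au²) = −2au·e^(−au²), d²/dx² e^(−au²) = (4a²u² − 2a)·e^(−au²).
⟨p²⟩ = 5.0348.

5.03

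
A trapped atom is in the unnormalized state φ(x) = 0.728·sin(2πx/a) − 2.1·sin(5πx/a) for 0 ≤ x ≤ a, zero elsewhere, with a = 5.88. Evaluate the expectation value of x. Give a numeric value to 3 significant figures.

⟨x⟩ = ∫ x·|φ|² dx / ∫|φ|² dx (integrals over the domain).
On 0 ≤ x ≤ a (j ≠ l): ∫sin²(jπx/a) dx = a/2, ∫sin(jπx/a)·sin(lπx/a) dx = 0; diagonal moments ∫x·sin²(jπx/a) dx = a²/4, ∫x²·sin²(jπx/a) dx = a³·(1/6 − 1/(4j²π²)); cross terms ∫x·sin(jπx/a)·sin(lπx/a) dx = 0 for j + l even and −4jla²/(π²(j² − l²)²) for j + l odd, ∫x²·sin(jπx/a)·sin(lπx/a) dx = (−1)^(j+l)·4jla³/(π²(j² − l²)²); higher powers the same way via product-to-sum and parts.
State is unnormalized: ∫|φ|² dx = 14.524, and ∫φ*·x·φ dx = 43.671, so ⟨x⟩ = 43.671 / 14.524.
⟨x⟩ = 3.0069.

3.01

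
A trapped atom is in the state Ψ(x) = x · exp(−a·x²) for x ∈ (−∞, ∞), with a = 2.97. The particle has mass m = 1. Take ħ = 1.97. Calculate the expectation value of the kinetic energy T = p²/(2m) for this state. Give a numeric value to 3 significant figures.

17.3

T = −(ħ²/2m) d²/dx², so ⟨T⟩ = −(ħ²/2m) ∫ Ψ*·Ψ'' dx / ∫|Ψ|² dx; with m = 1.
Expand each integrand as polynomial × e^(−2ax²) and use ∫x^(2j)·e^(−2ax²) dx = (2j−1)!!/(4a)^j · √(π/(2a)), odd powers → 0; here √(π/(2a)) = 0.72725. Differentiate with the product rule, d/dx e^(−ax²) = −2ax·e^(−ax²).
State is unnormalized: ∫|Ψ|² dx = 0.061216, and ∫Ψ*·(−ħ²/2m · Ψ'') dx = 1.0584, so ⟨T⟩ = 1.0584 / 0.061216.
⟨T⟩ = 17.289.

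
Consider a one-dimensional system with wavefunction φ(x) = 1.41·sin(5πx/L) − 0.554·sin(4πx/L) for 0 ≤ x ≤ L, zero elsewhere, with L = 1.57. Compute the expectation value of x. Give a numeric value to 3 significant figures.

0.999

⟨x⟩ = ∫ x·|φ|² dx / ∫|φ|² dx (integrals over the domain).
On 0 ≤ x ≤ L (j ≠ l): ∫sin²(jπx/L) dx = L/2, ∫sin(jπx/L)·sin(lπx/L) dx = 0; diagonal moments ∫x·sin²(jπx/L) dx = L²/4, ∫x²·sin²(jπx/L) dx = L³·(1/6 − 1/(4j²π²)); cross terms ∫x·sin(jπx/L)·sin(lπx/L) dx = 0 for j + l even and −4jlL²/(π²(j² − l²)²) for j + l odd, ∫x²·sin(jπx/L)·sin(lπx/L) dx = (−1)^(j+l)·4jlL³/(π²(j² − l²)²); higher powers the same way via product-to-sum and parts.
State is unnormalized: ∫|φ|² dx = 1.8016, and ∫φ*·x·φ dx = 1.7996, so ⟨x⟩ = 1.7996 / 1.8016.
⟨x⟩ = 0.99890.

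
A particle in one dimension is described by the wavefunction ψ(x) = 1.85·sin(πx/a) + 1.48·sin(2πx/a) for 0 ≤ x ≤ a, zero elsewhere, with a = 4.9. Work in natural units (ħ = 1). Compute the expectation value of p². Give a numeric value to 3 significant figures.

0.892

p² ψ = −ħ² d²ψ/dx²; ⟨p²⟩ = −ħ² ∫ ψ*·ψ'' dx / ∫|ψ|² dx.
d²/dx² sin(jπx/a) = −(jπ/a)²·sin(jπx/a); on 0 ≤ x ≤ a, ∫sin²(jπx/a) dx = a/2 and ∫sin(jπx/a)·sin(lπx/a) dx = 0 for j ≠ l, so only diagonal terms survive in ∫|ψ|² and ∫ψ·ψ″; ∫ψ·ψ′ dx = [ψ²/2] between the walls = 0.
State is unnormalized: ∫|ψ|² dx = 13.752, and ∫ψ*·(−ħ² ψ'') dx = 12.271, so ⟨p²⟩ = 12.271 / 13.752.
⟨p²⟩ = 0.89231.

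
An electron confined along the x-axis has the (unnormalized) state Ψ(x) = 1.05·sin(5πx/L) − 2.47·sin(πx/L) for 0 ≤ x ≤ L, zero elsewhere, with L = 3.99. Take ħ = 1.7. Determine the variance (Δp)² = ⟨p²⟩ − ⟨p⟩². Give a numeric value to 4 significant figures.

8.373

Compute ⟨p⟩ and ⟨p²⟩ separately; (Δp)² = ⟨p²⟩ − ⟨p⟩².
d²/dx² sin(jπx/L) = −(jπ/L)²·sin(jπx/L); on 0 ≤ x ≤ L, ∫sin²(jπx/L) dx = L/2 and ∫sin(jπx/L)·sin(lπx/L) dx = 0 for j ≠ l, so only diagonal terms survive in ∫|Ψ|² and ∫Ψ·Ψ″; ∫Ψ·Ψ′ dx = [Ψ²/2] between the walls = 0.
Normalization: ∫|Ψ|² dx = 14.371.
⟨p⟩ = 0.0000 and ⟨p²⟩ = 8.3728.
(Δp)² = 8.3728 − (0.0000)² = 8.3728.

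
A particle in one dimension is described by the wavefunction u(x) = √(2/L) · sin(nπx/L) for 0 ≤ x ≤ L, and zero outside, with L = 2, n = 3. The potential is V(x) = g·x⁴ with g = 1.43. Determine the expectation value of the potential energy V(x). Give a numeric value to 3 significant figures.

⟨V⟩ = ∫ V(x)·|u|² dx.
With sin²θ = (1 − cos2θ)/2 on 0 ≤ x ≤ L: ∫sin²(nπx/L) dx = L/2, ∫x·sin²(nπx/L) dx = L²/4, ∫x²·sin²(nπx/L) dx = L³·(1/6 − 1/(4n²π²)); higher powers xᵏ the same way, integrating xᵏ·cos(2nπx/L) by parts.
⟨V⟩ = 4.3228.

4.32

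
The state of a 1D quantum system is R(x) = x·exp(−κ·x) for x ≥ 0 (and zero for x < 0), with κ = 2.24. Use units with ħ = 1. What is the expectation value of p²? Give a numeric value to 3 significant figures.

5.02

p² R = −ħ² d²R/dx²; ⟨p²⟩ = −ħ² ∫ R*·R'' dx / ∫|R|² dx.
Differentiate x·exp(−κ·x) with the product rule; every integrand then reduces to terms xʲ·e^(−2κx) on [0, ∞), with ∫₀^∞ xʲ·e^(−2κx) dx = j!/(2κ)^(j+1).
State is unnormalized: ∫|R|² dx = 0.022243, and ∫R*·(−ħ² R'') dx = 0.11161, so ⟨p²⟩ = 0.11161 / 0.022243.
⟨p²⟩ = 5.0176.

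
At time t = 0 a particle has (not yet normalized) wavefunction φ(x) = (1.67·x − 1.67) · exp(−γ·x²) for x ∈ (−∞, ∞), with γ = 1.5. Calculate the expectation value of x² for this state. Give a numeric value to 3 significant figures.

⟨x²⟩ = ∫ x²·|φ|² dx / ∫|φ|² dx (integrals over the domain).
Expand each integrand as polynomial × e^(−2γx²) and use ∫x^(2j)·e^(−2γx²) dx = (2j−1)!!/(4γ)^j · √(π/(2γ)), odd powers → 0; here √(π/(2γ)) = 1.0233.
State is unnormalized: ∫|φ|² dx = 3.3296, and ∫φ*·x²·φ dx = 0.71349, so ⟨x²⟩ = 0.71349 / 3.3296.
⟨x²⟩ = 0.21429.

0.214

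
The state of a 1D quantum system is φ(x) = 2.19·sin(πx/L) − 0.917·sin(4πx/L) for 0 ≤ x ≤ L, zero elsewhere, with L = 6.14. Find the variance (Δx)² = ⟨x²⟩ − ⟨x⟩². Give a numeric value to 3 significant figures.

Compute ⟨x⟩ and ⟨x²⟩ separately, then (Δx)² = ⟨x²⟩ − ⟨x⟩².
On 0 ≤ x ≤ L (j ≠ l): ∫sin²(jπx/L) dx = L/2, ∫sin(jπx/L)·sin(lπx/L) dx = 0; diagonal moments ∫x·sin²(jπx/L) dx = L²/4, ∫x²·sin²(jπx/L) dx = L³·(1/6 − 1/(4j²π²)); cross terms ∫x·sin(jπx/L)·sin(lπx/L) dx = 0 for j + l even and −4jlL²/(π²(j² − l²)²) for j + l odd, ∫x²·sin(jπx/L)·sin(lπx/L) dx = (−1)^(j+l)·4jlL³/(π²(j² − l²)²); higher powers the same way via product-to-sum and parts.
Normalization: ∫|φ|² dx = 17.306.
⟨x⟩ = 3.1330 and ⟨x²⟩ = 11.311.
(Δx)² = 11.311 − (3.1330)² = 1.4949.

1.49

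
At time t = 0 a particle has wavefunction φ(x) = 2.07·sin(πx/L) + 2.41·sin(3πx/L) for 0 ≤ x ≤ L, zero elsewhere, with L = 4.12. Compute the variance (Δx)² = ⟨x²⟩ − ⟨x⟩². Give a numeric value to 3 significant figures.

Compute ⟨x⟩ and ⟨x²⟩ separately, then (Δx)² = ⟨x²⟩ − ⟨x⟩².
On 0 ≤ x ≤ L (j ≠ l): ∫sin²(jπx/L) dx = L/2, ∫sin(jπx/L)·sin(lπx/L) dx = 0; diagonal moments ∫x·sin²(jπx/L) dx = L²/4, ∫x²·sin²(jπx/L) dx = L³·(1/6 − 1/(4j²π²)); cross terms ∫x·sin(jπx/L)·sin(lπx/L) dx = 0 for j + l even and −4jlL²/(π²(j² − l²)²) for j + l odd, ∫x²·sin(jπx/L)·sin(lπx/L) dx = (−1)^(j+l)·4jlL³/(π²(j² − l²)²); higher powers the same way via product-to-sum and parts.
Normalization: ∫|φ|² dx = 20.792.
⟨x⟩ = 2.0600 and ⟨x²⟩ = 5.8756.
(Δx)² = 5.8756 − (2.0600)² = 1.6320.

1.63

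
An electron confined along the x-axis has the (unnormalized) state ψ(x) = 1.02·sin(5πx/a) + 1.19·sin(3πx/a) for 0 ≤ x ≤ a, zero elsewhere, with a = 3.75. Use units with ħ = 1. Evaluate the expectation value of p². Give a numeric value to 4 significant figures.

p² ψ = −ħ² d²ψ/dx²; ⟨p²⟩ = −ħ² ∫ ψ*·ψ'' dx / ∫|ψ|² dx.
d²/dx² sin(jπx/a) = −(jπ/a)²·sin(jπx/a); on 0 ≤ x ≤ a, ∫sin²(jπx/a) dx = a/2 and ∫sin(jπx/a)·sin(lπx/a) dx = 0 for j ≠ l, so only diagonal terms survive in ∫|ψ|² and ∫ψ·ψ″; ∫ψ·ψ′ dx = [ψ²/2] between the walls = 0.
State is unnormalized: ∫|ψ|² dx = 4.6059, and ∫ψ*·(−ħ² ψ'') dx = 50.999, so ⟨p²⟩ = 50.999 / 4.6059.
⟨p²⟩ = 11.073.

11.07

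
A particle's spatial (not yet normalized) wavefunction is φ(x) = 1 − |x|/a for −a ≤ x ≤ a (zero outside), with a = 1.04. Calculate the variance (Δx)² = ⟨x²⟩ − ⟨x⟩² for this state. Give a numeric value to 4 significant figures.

Compute ⟨x⟩ and ⟨x²⟩ separately, then (Δx)² = ⟨x²⟩ − ⟨x⟩².
φ is even, so ∫ over [−a, a] = 2∫₀ᵃ with φ = 1 − x/a there: ∫₀ᵃ (1 − x/a)² dx = a/3, ∫₀ᵃ x²(1 − x/a)² dx = a³/30, ∫₀ᵃ x⁴(1 − x/a)² dx = a⁵/105.
Normalization: ∫|φ|² dx = 0.69333.
⟨x⟩ = 0.0000 and ⟨x²⟩ = 0.10816.
(Δx)² = 0.10816 − (0.0000)² = 0.10816.

0.1082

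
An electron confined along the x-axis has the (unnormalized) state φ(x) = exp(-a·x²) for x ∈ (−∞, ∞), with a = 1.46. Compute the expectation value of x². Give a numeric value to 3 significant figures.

0.171

⟨x²⟩ = ∫ x²·|φ|² dx / ∫|φ|² dx (integrals over the domain).
Gaussian moments: ∫x^(2j)·e^(−2ax²) dx = (2j−1)!!/(4a)^j · √(π/(2a)), odd powers integrate to 0; here √(π/(2a)) = 1.0373.
State is unnormalized: ∫|φ|² dx = 1.0373, and ∫φ*·x²·φ dx = 0.17761, so ⟨x²⟩ = 0.17761 / 1.0373.
⟨x²⟩ = 0.17123.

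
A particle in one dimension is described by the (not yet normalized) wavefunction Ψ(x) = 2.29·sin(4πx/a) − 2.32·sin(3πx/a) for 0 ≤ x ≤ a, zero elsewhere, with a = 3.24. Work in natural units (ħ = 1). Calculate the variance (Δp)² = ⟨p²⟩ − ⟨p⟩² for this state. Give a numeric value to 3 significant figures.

11.7

Compute ⟨p⟩ and ⟨p²⟩ separately; (Δp)² = ⟨p²⟩ − ⟨p⟩².
d²/dx² sin(jπx/a) = −(jπ/a)²·sin(jπx/a); on 0 ≤ x ≤ a, ∫sin²(jπx/a) dx = a/2 and ∫sin(jπx/a)·sin(lπx/a) dx = 0 for j ≠ l, so only diagonal terms survive in ∫|Ψ|² and ∫Ψ·Ψ″; ∫Ψ·Ψ′ dx = [Ψ²/2] between the walls = 0.
Normalization: ∫|Ψ|² dx = 17.215.
⟨p⟩ = 0.0000 and ⟨p²⟩ = 11.709.
(Δp)² = 11.709 − (0.0000)² = 11.709.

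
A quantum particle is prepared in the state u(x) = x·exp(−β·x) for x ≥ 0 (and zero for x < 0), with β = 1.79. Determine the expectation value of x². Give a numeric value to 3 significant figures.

0.936

⟨x²⟩ = ∫ x²·|u|² dx / ∫|u|² dx (integrals over the domain).
Every integrand reduces to terms xʲ·e^(−2βx) on [0, ∞); use ∫₀^∞ xʲ·e^(−2βx) dx = j!/(2β)^(j+1).
State is unnormalized: ∫|u|² dx = 0.043589, and ∫u*·x²·u dx = 0.040813, so ⟨x²⟩ = 0.040813 / 0.043589.
⟨x²⟩ = 0.93630.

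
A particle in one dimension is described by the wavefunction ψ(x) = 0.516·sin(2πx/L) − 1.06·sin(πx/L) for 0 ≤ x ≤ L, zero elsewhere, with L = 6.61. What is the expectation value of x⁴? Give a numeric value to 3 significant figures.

⟨x⁴⟩ = ∫ x⁴·|ψ|² dx / ∫|ψ|² dx (integrals over the domain).
On 0 ≤ x ≤ L (j ≠ l): ∫sin²(jπx/L) dx = L/2, ∫sin(jπx/L)·sin(lπx/L) dx = 0; diagonal moments ∫x·sin²(jπx/L) dx = L²/4, ∫x²·sin²(jπx/L) dx = L³·(1/6 − 1/(4j²π²)); cross terms ∫x·sin(jπx/L)·sin(lπx/L) dx = 0 for j + l even and −4jlL²/(π²(j² − l²)²) for j + l odd, ∫x²·sin(jπx/L)·sin(lπx/L) dx = (−1)^(j+l)·4jlL³/(π²(j² − l²)²); higher powers the same way via product-to-sum and parts.
State is unnormalized: ∫|ψ|² dx = 4.5935, and ∫ψ*·x⁴·ψ dx = 1910.6, so ⟨x⁴⟩ = 1910.6 / 4.5935.
⟨x⁴⟩ = 415.95.

416.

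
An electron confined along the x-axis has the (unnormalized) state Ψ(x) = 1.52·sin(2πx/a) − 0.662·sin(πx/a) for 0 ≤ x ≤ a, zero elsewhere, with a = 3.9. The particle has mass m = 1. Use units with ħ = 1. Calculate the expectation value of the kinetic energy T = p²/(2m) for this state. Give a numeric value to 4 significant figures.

1.143

T = −(ħ²/2m) d²/dx², so ⟨T⟩ = −(ħ²/2m) ∫ Ψ*·Ψ'' dx / ∫|Ψ|² dx; with m = 1.
d²/dx² sin(jπx/a) = −(jπ/a)²·sin(jπx/a); on 0 ≤ x ≤ a, ∫sin²(jπx/a) dx = a/2 and ∫sin(jπx/a)·sin(lπx/a) dx = 0 for j ≠ l, so only diagonal terms survive in ∫|Ψ|² and ∫Ψ·Ψ″; ∫Ψ·Ψ′ dx = [Ψ²/2] between the walls = 0.
State is unnormalized: ∫|Ψ|² dx = 5.3599, and ∫Ψ*·(−ħ²/2m · Ψ'') dx = 6.1241, so ⟨T⟩ = 6.1241 / 5.3599.
⟨T⟩ = 1.1426.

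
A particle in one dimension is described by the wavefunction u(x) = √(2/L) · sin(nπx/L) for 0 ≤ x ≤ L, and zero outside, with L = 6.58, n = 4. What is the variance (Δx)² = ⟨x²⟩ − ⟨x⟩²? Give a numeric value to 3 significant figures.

Compute ⟨x⟩ and ⟨x²⟩ separately, then (Δx)² = ⟨x²⟩ − ⟨x⟩².
With sin²θ = (1 − cos2θ)/2 on 0 ≤ x ≤ L: ∫sin²(nπx/L) dx = L/2, ∫x·sin²(nπx/L) dx = L²/4, ∫x²·sin²(nπx/L) dx = L³·(1/6 − 1/(4n²π²)); higher powers xᵏ the same way, integrating xᵏ·cos(2nπx/L) by parts.
⟨x⟩ = 3.2900 and ⟨x²⟩ = 14.295.
(Δx)² = 14.295 − (3.2900)² = 3.4709.

3.47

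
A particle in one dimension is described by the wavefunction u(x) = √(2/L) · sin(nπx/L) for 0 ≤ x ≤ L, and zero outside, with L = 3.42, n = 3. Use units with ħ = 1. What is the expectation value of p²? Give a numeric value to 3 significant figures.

p² u = −ħ² d²u/dx²; ⟨p²⟩ = −ħ² ∫ u*·u'' dx.
d/dx sin(nπx/L) = (nπ/L)·cos(nπx/L) and d²/dx² sin(nπx/L) = −(nπ/L)²·sin(nπx/L); on 0 ≤ x ≤ L, ∫sin²(nπx/L) dx = L/2 and ∫sin(nπx/L)·cos(nπx/L) dx = 0.
⟨p²⟩ = 7.5943.

7.59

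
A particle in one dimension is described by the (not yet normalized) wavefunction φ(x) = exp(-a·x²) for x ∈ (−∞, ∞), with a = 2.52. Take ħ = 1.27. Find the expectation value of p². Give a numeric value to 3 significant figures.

4.06

p² φ = −ħ² d²φ/dx²; ⟨p²⟩ = −ħ² ∫ φ*·φ'' dx / ∫|φ|² dx.
Gaussian moments: ∫x^(2j)·e^(−2ax²) dx = (2j−1)!!/(4a)^j · √(π/(2a)), odd powers integrate to 0; here √(π/(2a)) = 0.78951. Derivatives: d/dx e^(−ax²) = −2ax·e^(−ax²), d²/dx² e^(−ax²) = (4a²x² − 2a)·e^(−ax²).
State is unnormalized: ∫|φ|² dx = 0.78951, and ∫φ*·(−ħ² φ'') dx = 3.2090, so ⟨p²⟩ = 3.2090 / 0.78951.
⟨p²⟩ = 4.0645.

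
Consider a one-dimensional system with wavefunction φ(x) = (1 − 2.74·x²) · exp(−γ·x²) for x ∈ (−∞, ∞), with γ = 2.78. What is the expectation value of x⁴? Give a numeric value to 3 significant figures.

⟨x⁴⟩ = ∫ x⁴·|φ|² dx / ∫|φ|² dx (integrals over the domain).
Expand each integrand as polynomial × e^(−2γx²) and use ∫x^(2j)·e^(−2γx²) dx = (2j−1)!!/(4γ)^j · √(π/(2γ)), odd powers → 0; here √(π/(2γ)) = 0.75169.
State is unnormalized: ∫|φ|² dx = 0.51817, and ∫φ*·x⁴·φ dx = 0.012054, so ⟨x⁴⟩ = 0.012054 / 0.51817.
⟨x⁴⟩ = 0.023263.

0.0233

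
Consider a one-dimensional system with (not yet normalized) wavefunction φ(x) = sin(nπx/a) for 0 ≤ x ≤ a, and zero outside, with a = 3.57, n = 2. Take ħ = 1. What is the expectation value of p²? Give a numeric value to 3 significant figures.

3.10

p² φ = −ħ² d²φ/dx²; ⟨p²⟩ = −ħ² ∫ φ*·φ'' dx / ∫|φ|² dx.
d/dx sin(nπx/a) = (nπ/a)·cos(nπx/a) and d²/dx² sin(nπx/a) = −(nπ/a)²·sin(nπx/a); on 0 ≤ x ≤ a, ∫sin²(nπx/a) dx = a/2 and ∫sin(nπx/a)·cos(nπx/a) dx = 0.
State is unnormalized: ∫|φ|² dx = 1.7850, and ∫φ*·(−ħ² φ'') dx = 5.5292, so ⟨p²⟩ = 5.5292 / 1.7850.
⟨p²⟩ = 3.0976.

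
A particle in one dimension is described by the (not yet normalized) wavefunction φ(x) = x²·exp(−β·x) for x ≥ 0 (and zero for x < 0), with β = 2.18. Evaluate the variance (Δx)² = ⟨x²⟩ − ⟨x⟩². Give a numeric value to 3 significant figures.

Compute ⟨x⟩ and ⟨x²⟩ separately, then (Δx)² = ⟨x²⟩ − ⟨x⟩².
Every integrand reduces to terms xʲ·e^(−2βx) on [0, ∞); use ∫₀^∞ xʲ·e^(−2βx) dx = j!/(2β)^(j+1).
Normalization: ∫|φ|² dx = 0.015233.
⟨x⟩ = 1.1468 and ⟨x²⟩ = 1.5781.
(Δx)² = 1.5781 − (1.1468)² = 0.26302.

0.263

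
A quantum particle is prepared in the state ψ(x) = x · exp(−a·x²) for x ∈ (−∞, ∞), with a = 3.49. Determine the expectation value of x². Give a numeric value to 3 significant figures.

0.215

⟨x²⟩ = ∫ x²·|ψ|² dx / ∫|ψ|² dx (integrals over the domain).
Expand each integrand as polynomial × e^(−2ax²) and use ∫x^(2j)·e^(−2ax²) dx = (2j−1)!!/(4a)^j · √(π/(2a)), odd powers → 0; here √(π/(2a)) = 0.67088.
State is unnormalized: ∫|ψ|² dx = 0.048058, and ∫ψ*·x²·ψ dx = 0.010328, so ⟨x²⟩ = 0.010328 / 0.048058.
⟨x²⟩ = 0.21490.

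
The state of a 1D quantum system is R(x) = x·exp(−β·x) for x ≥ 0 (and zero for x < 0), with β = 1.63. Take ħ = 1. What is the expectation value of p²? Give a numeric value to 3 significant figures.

2.66

p² R = −ħ² d²R/dx²; ⟨p²⟩ = −ħ² ∫ R*·R'' dx / ∫|R|² dx.
Differentiate x·exp(−β·x) with the product rule; every integrand then reduces to terms xʲ·e^(−2βx) on [0, ∞), with ∫₀^∞ xʲ·e^(−2βx) dx = j!/(2β)^(j+1).
State is unnormalized: ∫|R|² dx = 0.057727, and ∫R*·(−ħ² R'') dx = 0.15337, so ⟨p²⟩ = 0.15337 / 0.057727.
⟨p²⟩ = 2.6569.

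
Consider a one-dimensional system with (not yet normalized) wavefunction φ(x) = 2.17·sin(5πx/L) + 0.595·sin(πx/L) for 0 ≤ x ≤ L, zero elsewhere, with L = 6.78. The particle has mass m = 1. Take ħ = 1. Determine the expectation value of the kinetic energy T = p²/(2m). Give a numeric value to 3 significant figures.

T = −(ħ²/2m) d²/dx², so ⟨T⟩ = −(ħ²/2m) ∫ φ*·φ'' dx / ∫|φ|² dx; with m = 1.
d²/dx² sin(jπx/L) = −(jπ/L)²·sin(jπx/L); on 0 ≤ x ≤ L, ∫sin²(jπx/L) dx = L/2 and ∫sin(jπx/L)·sin(lπx/L) dx = 0 for j ≠ l, so only diagonal terms survive in ∫|φ|² and ∫φ·φ″; ∫φ·φ′ dx = [φ²/2] between the walls = 0.
State is unnormalized: ∫|φ|² dx = 17.163, and ∫φ*·(−ħ²/2m · φ'') dx = 42.971, so ⟨T⟩ = 42.971 / 17.163.
⟨T⟩ = 2.5036.

2.50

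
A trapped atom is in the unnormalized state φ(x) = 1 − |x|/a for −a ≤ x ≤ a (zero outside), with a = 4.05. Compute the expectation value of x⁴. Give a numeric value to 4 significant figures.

7.687

⟨x⁴⟩ = ∫ x⁴·|φ|² dx / ∫|φ|² dx (integrals over the domain).
φ is even, so ∫ over [−a, a] = 2∫₀ᵃ with φ = 1 − x/a there: ∫₀ᵃ (1 − x/a)² dx = a/3, ∫₀ᵃ x²(1 − x/a)² dx = a³/30, ∫₀ᵃ x⁴(1 − x/a)² dx = a⁵/105.
State is unnormalized: ∫|φ|² dx = 2.7000, and ∫φ*·x⁴·φ dx = 20.755, so ⟨x⁴⟩ = 20.755 / 2.7000.
⟨x⁴⟩ = 7.6869.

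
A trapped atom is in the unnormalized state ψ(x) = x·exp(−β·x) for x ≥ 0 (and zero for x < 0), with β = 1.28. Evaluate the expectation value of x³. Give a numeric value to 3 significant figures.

⟨x³⟩ = ∫ x³·|ψ|² dx / ∫|ψ|² dx (integrals over the domain).
Every integrand reduces to terms xʲ·e^(−2βx) on [0, ∞); use ∫₀^∞ xʲ·e^(−2βx) dx = j!/(2β)^(j+1).
State is unnormalized: ∫|ψ|² dx = 0.11921, and ∫ψ*·x³·ψ dx = 0.42633, so ⟨x³⟩ = 0.42633 / 0.11921.
⟨x³⟩ = 3.5763.

3.58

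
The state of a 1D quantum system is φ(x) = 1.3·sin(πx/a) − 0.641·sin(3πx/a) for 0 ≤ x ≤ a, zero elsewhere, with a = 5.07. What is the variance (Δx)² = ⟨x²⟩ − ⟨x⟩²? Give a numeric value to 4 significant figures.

0.2915

Compute ⟨x⟩ and ⟨x²⟩ separately, then (Δx)² = ⟨x²⟩ − ⟨x⟩².
On 0 ≤ x ≤ a (j ≠ l): ∫sin²(jπx/a) dx = a/2, ∫sin(jπx/a)·sin(lπx/a) dx = 0; diagonal moments ∫x·sin²(jπx/a) dx = a²/4, ∫x²·sin²(jπx/a) dx = a³·(1/6 − 1/(4j²π²)); cross terms ∫x·sin(jπx/a)·sin(lπx/a) dx = 0 for j + l even and −4jla²/(π²(j² − l²)²) for j + l odd, ∫x²·sin(jπx/a)·sin(lπx/a) dx = (−1)^(j+l)·4jla³/(π²(j² − l²)²); higher powers the same way via product-to-sum and parts.
Normalization: ∫|φ|² dx = 5.3257.
⟨x⟩ = 2.5350 and ⟨x²⟩ = 6.7177.
(Δx)² = 6.7177 − (2.5350)² = 0.29146.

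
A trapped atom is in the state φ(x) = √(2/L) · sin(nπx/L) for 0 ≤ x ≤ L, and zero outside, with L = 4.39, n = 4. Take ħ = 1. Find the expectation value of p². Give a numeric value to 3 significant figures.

p² φ = −ħ² d²φ/dx²; ⟨p²⟩ = −ħ² ∫ φ*·φ'' dx.
d/dx sin(nπx/L) = (nπ/L)·cos(nπx/L) and d²/dx² sin(nπx/L) = −(nπ/L)²·sin(nπx/L); on 0 ≤ x ≤ L, ∫sin²(nπx/L) dx = L/2 and ∫sin(nπx/L)·cos(nπx/L) dx = 0.
⟨p²⟩ = 8.1939.

8.19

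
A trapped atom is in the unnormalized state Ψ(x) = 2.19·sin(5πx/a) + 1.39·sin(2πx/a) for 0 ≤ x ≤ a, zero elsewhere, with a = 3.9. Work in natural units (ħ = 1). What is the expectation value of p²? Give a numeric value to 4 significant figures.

p² Ψ = −ħ² d²Ψ/dx²; ⟨p²⟩ = −ħ² ∫ Ψ*·Ψ'' dx / ∫|Ψ|² dx.
d²/dx² sin(jπx/a) = −(jπ/a)²·sin(jπx/a); on 0 ≤ x ≤ a, ∫sin²(jπx/a) dx = a/2 and ∫sin(jπx/a)·sin(lπx/a) dx = 0 for j ≠ l, so only diagonal terms survive in ∫|Ψ|² and ∫Ψ·Ψ″; ∫Ψ·Ψ′ dx = [Ψ²/2] between the walls = 0.
State is unnormalized: ∫|Ψ|² dx = 13.120, and ∫Ψ*·(−ħ² Ψ'') dx = 161.50, so ⟨p²⟩ = 161.50 / 13.120.
⟨p²⟩ = 12.309.

12.31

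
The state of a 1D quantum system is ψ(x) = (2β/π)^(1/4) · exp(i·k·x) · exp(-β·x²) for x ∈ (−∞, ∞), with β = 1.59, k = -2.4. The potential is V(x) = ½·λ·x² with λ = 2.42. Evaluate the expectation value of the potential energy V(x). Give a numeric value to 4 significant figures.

0.1903

⟨V⟩ = ∫ V(x)·|ψ|² dx.
Gaussian moments: ∫x^(2j)·e^(−2βx²) dx = (2j−1)!!/(4β)^j · √(π/(2β)), odd powers integrate to 0; here √(π/(2β)) = 0.99394.
⟨V⟩ = 0.19025.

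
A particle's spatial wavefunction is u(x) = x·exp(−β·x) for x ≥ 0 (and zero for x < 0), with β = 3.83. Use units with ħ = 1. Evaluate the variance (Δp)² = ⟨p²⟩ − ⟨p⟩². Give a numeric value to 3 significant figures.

Compute ⟨p⟩ and ⟨p²⟩ separately; (Δp)² = ⟨p²⟩ − ⟨p⟩².
Differentiate x·exp(−β·x) with the product rule; every integrand then reduces to terms xʲ·e^(−2βx) on [0, ∞), with ∫₀^∞ xʲ·e^(−2βx) dx = j!/(2β)^(j+1).
Normalization: ∫|u|² dx = 0.0044498.
⟨p⟩ = 0.0000 and ⟨p²⟩ = 14.669.
(Δp)² = 14.669 − (0.0000)² = 14.669.

14.7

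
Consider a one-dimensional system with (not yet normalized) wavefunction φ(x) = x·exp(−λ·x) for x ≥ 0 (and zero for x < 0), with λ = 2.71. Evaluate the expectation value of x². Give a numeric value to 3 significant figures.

⟨x²⟩ = ∫ x²·|φ|² dx / ∫|φ|² dx (integrals over the domain).
Every integrand reduces to terms xʲ·e^(−2λx) on [0, ∞); use ∫₀^∞ xʲ·e^(−2λx) dx = j!/(2λ)^(j+1).
State is unnormalized: ∫|φ|² dx = 0.012561, and ∫φ*·x²·φ dx = 0.0051312, so ⟨x²⟩ = 0.0051312 / 0.012561.
⟨x²⟩ = 0.40849.

0.408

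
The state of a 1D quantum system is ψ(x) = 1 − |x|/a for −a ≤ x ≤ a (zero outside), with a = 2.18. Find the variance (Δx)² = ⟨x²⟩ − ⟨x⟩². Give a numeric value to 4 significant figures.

Compute ⟨x⟩ and ⟨x²⟩ separately, then (Δx)² = ⟨x²⟩ − ⟨x⟩².
ψ is even, so ∫ over [−a, a] = 2∫₀ᵃ with ψ = 1 − x/a there: ∫₀ᵃ (1 − x/a)² dx = a/3, ∫₀ᵃ x²(1 − x/a)² dx = a³/30, ∫₀ᵃ x⁴(1 − x/a)² dx = a⁵/105.
Normalization: ∫|ψ|² dx = 1.4533.
⟨x⟩ = 0.0000 and ⟨x²⟩ = 0.47524.
(Δx)² = 0.47524 − (0.0000)² = 0.47524.

0.4752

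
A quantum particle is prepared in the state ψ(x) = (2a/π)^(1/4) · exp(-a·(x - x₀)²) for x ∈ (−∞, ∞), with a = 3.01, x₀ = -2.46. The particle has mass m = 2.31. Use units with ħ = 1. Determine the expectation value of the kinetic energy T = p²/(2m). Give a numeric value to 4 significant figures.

T = −(ħ²/2m) d²/dx², so ⟨T⟩ = −(ħ²/2m) ∫ ψ*·ψ'' dx; with m = 2.31.
Gaussian moments (u = x − x₀): ∫u^(2j)·e^(−2au²) du = (2j−1)!!/(4a)^j · √(π/(2a)), odd powers integrate to 0; here √(π/(2a)) = 0.72240. Derivatives: d/dx e^(−au²) = −2au·e^(−au²), d²/dx² e^(−au²) = (4a²u² − 2a)·e^(−au²).
⟨T⟩ = 0.65152.

0.6515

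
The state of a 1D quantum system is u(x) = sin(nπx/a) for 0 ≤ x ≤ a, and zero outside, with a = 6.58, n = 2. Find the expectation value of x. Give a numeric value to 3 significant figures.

3.29

⟨x⟩ = ∫ x·|u|² dx / ∫|u|² dx (integrals over the domain).
With sin²θ = (1 − cos2θ)/2 on 0 ≤ x ≤ a: ∫sin²(nπx/a) dx = a/2, ∫x·sin²(nπx/a) dx = a²/4, ∫x²·sin²(nπx/a) dx = a³·(1/6 − 1/(4n²π²)); higher powers xᵏ the same way, integrating xᵏ·cos(2nπx/a) by parts.
State is unnormalized: ∫|u|² dx = 3.2900, and ∫u*·x·u dx = 10.824, so ⟨x⟩ = 10.824 / 3.2900.
⟨x⟩ = 3.2900.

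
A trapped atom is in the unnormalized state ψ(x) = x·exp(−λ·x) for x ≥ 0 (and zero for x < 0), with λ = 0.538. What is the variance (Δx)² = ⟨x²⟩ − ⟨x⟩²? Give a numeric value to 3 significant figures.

Compute ⟨x⟩ and ⟨x²⟩ separately, then (Δx)² = ⟨x²⟩ − ⟨x⟩².
Every integrand reduces to terms xʲ·e^(−2λx) on [0, ∞); use ∫₀^∞ xʲ·e^(−2λx) dx = j!/(2λ)^(j+1).
Normalization: ∫|ψ|² dx = 1.6054.
⟨x⟩ = 2.7881 and ⟨x²⟩ = 10.365.
(Δx)² = 10.365 − (2.7881)² = 2.5912.

2.59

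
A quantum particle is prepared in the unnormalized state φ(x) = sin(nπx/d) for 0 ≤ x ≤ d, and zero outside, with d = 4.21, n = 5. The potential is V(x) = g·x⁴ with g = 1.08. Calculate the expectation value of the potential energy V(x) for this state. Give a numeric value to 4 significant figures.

66.49

⟨V⟩ = ∫ V(x)·|φ|² dx / ∫|φ|² dx.
With sin²θ = (1 − cos2θ)/2 on 0 ≤ x ≤ d: ∫sin²(nπx/d) dx = d/2, ∫x·sin²(nπx/d) dx = d²/4, ∫x²·sin²(nπx/d) dx = d³·(1/6 − 1/(4n²π²)); higher powers xᵏ the same way, integrating xᵏ·cos(2nπx/d) by parts.
State is unnormalized: ∫|φ|² dx = 2.1050, and ∫φ*·V(x)·φ dx = 139.96, so ⟨V⟩ = 139.96 / 2.1050.
⟨V⟩ = 66.488.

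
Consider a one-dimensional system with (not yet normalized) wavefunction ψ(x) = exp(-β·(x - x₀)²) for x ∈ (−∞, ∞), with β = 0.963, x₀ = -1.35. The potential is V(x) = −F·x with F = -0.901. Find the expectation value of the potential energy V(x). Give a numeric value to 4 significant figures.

-1.216

⟨V⟩ = ∫ V(x)·|ψ|² dx / ∫|ψ|² dx.
Gaussian moments (u = x − x₀): ∫u^(2j)·e^(−2βu²) du = (2j−1)!!/(4β)^j · √(π/(2β)), odd powers integrate to 0; here √(π/(2β)) = 1.2772.
State is unnormalized: ∫|ψ|² dx = 1.2772, and ∫ψ*·V(x)·ψ dx = -1.5535, so ⟨V⟩ = -1.5535 / 1.2772.
⟨V⟩ = -1.2164.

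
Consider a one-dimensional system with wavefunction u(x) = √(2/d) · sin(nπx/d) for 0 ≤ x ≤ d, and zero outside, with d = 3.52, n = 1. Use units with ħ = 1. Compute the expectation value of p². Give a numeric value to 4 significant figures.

p² u = −ħ² d²u/dx²; ⟨p²⟩ = −ħ² ∫ u*·u'' dx.
d/dx sin(nπx/d) = (nπ/d)·cos(nπx/d) and d²/dx² sin(nπx/d) = −(nπ/d)²·sin(nπx/d); on 0 ≤ x ≤ d, ∫sin²(nπx/d) dx = d/2 and ∫sin(nπx/d)·cos(nπx/d) dx = 0.
⟨p²⟩ = 0.79655.

0.7966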